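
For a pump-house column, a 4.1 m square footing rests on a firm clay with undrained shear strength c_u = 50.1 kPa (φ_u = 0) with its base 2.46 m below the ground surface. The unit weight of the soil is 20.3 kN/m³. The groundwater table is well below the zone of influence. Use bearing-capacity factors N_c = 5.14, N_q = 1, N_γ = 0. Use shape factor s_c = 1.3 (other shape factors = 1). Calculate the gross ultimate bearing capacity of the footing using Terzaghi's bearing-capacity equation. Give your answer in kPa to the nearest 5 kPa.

q_ult ≈ 385 kPa

Overburden at base level: q = 20.3 × 2.46 = 49.938 kPa.
Cohesion term c·N_c·s_c = 50.1 × 5.14 × 1.3 = 334.77 kPa; surcharge term q·N_q = 49.938 × 1 = 49.938 kPa.
q_ult = 334.77 + 49.938 = 384.71 kPa.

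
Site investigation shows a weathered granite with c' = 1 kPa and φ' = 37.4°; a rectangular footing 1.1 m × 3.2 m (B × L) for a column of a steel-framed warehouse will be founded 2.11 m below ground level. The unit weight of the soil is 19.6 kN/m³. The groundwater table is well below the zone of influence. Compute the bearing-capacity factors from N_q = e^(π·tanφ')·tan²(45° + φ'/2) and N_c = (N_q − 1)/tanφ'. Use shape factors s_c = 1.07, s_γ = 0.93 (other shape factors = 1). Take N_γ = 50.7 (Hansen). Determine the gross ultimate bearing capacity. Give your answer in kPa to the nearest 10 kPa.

q_ult ≈ 2440 kPa

tan37.4° = 0.7646, so N_q = e^(π×0.7646)·tan²(63.7°) = 11.044 × 4.094 = 45.22.
N_c = (45.22 − 1)/tan37.4° = 57.83.
Overburden at base level: q = 19.6 × 2.11 = 41.356 kPa.
Cohesion term c·N_c·s_c = 1 × 57.831 × 1.07 = 61.879 kPa; surcharge term q·N_q = 41.356 × 45.215 = 1869.9 kPa; self-weight term 0.5·γ·B·N_γ·s_γ = 0.5 × 19.6 × 1.1 × 50.7 × 0.93 = 508.29 kPa.
q_ult = 61.879 + 1869.9 + 508.29 = 2440.1 kPa.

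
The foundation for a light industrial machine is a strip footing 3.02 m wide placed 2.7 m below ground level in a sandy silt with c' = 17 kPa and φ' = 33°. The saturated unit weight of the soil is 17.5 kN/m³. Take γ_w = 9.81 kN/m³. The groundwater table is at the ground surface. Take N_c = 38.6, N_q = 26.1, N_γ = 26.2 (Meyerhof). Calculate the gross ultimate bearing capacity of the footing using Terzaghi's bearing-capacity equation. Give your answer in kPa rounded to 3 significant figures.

q_ult ≈ 1500 kPa

With the water table at the surface the whole profile is submerged: γ' = 17.5 − 9.81 = 7.69 kN/m³, so q = γ'·D_f = 20.763 kPa; the same γ' applies in the ½γBN_γ term.
q_ult = c·N_c + q·N_q + 0.5·γ·B·N_γ
     = 17 × 38.6 + 20.763 × 26.1 + 0.5 × 7.69 × 3.02 × 26.2
     = 656.2 + 541.91 + 304.23 = 1502.3 kPa.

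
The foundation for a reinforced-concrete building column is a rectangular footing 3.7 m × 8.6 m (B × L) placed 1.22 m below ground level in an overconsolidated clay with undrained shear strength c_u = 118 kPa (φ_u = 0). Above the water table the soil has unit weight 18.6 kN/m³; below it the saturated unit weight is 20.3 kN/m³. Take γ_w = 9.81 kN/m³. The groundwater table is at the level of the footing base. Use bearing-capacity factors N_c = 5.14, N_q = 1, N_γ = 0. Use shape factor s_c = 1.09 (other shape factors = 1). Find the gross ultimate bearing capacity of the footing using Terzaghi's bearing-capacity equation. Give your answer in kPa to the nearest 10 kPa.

q = γ·D_f = 18.6 × 1.22 = 22.692 kPa.
c·N_c·s_c = 118 × 5.14 × 1.09 = 661.11 kPa
q·N_q = 22.692 × 1 = 22.692 kPa
q_ult = 661.11 + 22.692 = 683.8 kPa.

q_ult ≈ 680 kPa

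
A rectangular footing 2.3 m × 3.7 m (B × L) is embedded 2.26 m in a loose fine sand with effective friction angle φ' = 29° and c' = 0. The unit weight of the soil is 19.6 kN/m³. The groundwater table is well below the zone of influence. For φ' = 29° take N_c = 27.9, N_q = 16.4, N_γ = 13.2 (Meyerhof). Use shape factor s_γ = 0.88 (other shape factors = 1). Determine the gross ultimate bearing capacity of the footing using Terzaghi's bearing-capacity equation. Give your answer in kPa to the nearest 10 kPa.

q_ult ≈ 990 kPa

Effective surcharge at the founding depth q = γ·D_f = 19.6 × 2.26 = 44.296 kPa.
q_ult = q·N_q + 0.5·γ·B·N_γ·s_γ
     = 44.296 × 16.4 + 0.5 × 19.6 × 2.3 × 13.2 × 0.88
     = 726.45 + 261.82 = 988.28 kPa.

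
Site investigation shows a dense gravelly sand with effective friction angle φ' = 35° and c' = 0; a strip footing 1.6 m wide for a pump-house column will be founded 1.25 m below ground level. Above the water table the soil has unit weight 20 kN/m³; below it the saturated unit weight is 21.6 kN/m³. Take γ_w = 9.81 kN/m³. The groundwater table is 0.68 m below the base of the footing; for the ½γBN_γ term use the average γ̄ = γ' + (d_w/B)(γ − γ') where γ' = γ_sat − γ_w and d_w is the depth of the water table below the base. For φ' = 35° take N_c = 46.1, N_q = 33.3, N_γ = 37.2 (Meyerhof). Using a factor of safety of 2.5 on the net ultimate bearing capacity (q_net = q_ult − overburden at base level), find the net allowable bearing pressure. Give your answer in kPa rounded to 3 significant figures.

q = γ·D_f = 20 × 1.25 = 25 kPa.
γ' = 11.79 kN/m³; averaging over the depth B below the base, γ̄ = γ' + (d_w/B)(γ − γ') = 15.279 kN/m³.
q·N_q = 25 × 33.3 = 832.5 kPa
0.5·γ·B·N_γ = 0.5 × 15.279 × 1.6 × 37.2 = 454.71 kPa
q_ult = 832.5 + 454.71 = 1287.2 kPa.
q_net = 1287.2 − 25 = 1262.2 kPa.
q_all(net) = 1262.2 / 2.5 = 504.88 kPa.

q_all(net) ≈ 505 kPa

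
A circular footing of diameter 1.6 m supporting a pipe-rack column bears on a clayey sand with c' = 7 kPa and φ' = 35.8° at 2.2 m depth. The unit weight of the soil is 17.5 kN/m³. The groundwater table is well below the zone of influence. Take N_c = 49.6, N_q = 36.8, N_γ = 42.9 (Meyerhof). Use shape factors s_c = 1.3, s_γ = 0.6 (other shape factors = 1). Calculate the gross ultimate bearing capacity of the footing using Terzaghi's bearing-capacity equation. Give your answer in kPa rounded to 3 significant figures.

q_ult ≈ 2230 kPa

Overburden at base level: q = 17.5 × 2.2 = 38.5 kPa.
Cohesion term c·N_c·s_c = 7 × 49.6 × 1.3 = 451.36 kPa; surcharge term q·N_q = 38.5 × 36.8 = 1416.8 kPa; self-weight term 0.5·γ·B·N_γ·s_γ = 0.5 × 17.5 × 1.6 × 42.9 × 0.6 = 360.36 kPa.
q_ult = 451.36 + 1416.8 + 360.36 = 2228.5 kPa.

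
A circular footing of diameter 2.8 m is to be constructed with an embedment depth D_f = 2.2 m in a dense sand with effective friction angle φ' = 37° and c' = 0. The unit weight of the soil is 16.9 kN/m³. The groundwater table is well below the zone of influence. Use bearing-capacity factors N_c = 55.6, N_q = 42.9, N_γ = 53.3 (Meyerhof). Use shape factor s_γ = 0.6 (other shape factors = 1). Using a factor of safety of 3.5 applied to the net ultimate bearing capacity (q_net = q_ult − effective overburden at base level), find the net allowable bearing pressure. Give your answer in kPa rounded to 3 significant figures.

Effective surcharge at the founding depth q = γ·D_f = 16.9 × 2.2 = 37.18 kPa.
q_ult = q·N_q + 0.5·γ·B·N_γ·s_γ
     = 37.18 × 42.9 + 0.5 × 16.9 × 2.8 × 53.3 × 0.6
     = 1595 + 756.65 = 2351.7 kPa.
Net ultimate: q_net = 2351.7 − 37.18 = 2314.5 kPa.
q_all(net) = 2314.5 / 3.5 = 661.28 kPa.

q_all(net) ≈ 661 kPa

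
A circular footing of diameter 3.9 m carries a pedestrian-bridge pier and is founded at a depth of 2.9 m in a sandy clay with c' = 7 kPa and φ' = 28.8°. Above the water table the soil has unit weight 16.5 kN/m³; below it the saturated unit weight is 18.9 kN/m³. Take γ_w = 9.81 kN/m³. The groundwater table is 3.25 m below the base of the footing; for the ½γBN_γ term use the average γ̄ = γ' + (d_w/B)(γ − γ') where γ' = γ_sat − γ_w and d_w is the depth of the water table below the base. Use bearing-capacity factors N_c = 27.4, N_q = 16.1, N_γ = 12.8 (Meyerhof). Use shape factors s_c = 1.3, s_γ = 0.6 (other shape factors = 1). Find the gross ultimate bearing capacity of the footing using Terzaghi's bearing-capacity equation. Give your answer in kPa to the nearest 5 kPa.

q_ult ≈ 1250 kPa

Effective surcharge at the founding depth q = γ·D_f = 16.5 × 2.9 = 47.85 kPa.
With d_w = 3.25 m < B, γ̄ = 9.09 + (3.25/3.9) × (16.5 − 9.09) = 15.265 kN/m³.
q_ult = c·N_c·s_c + q·N_q + 0.5·γ·B·N_γ·s_γ
     = 7 × 27.4 × 1.3 + 47.85 × 16.1 + 0.5 × 15.265 × 3.9 × 12.8 × 0.6
     = 249.34 + 770.39 + 228.61 = 1248.3 kPa.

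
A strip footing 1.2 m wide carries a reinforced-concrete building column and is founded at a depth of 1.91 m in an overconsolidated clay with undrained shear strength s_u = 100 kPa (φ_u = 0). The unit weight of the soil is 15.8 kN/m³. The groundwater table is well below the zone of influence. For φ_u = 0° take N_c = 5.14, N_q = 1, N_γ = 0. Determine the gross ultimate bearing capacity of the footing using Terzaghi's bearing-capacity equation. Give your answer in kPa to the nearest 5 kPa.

Effective surcharge at the founding depth q = γ·D_f = 15.8 × 1.91 = 30.178 kPa.
q_ult = c·N_c + q·N_q
     = 100 × 5.14 + 30.178 × 1
     = 514 + 30.178 = 544.18 kPa.

q_ult ≈ 545 kPa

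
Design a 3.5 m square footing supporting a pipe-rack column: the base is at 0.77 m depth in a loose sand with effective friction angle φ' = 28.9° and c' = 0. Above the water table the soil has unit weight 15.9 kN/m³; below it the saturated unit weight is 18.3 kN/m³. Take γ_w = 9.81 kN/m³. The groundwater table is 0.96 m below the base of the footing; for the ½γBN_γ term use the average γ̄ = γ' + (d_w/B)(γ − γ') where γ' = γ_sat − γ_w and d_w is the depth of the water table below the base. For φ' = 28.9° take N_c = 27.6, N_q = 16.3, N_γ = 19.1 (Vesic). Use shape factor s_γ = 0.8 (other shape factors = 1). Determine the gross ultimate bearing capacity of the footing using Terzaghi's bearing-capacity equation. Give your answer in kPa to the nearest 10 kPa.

Effective surcharge at the founding depth q = γ·D_f = 15.9 × 0.77 = 12.243 kPa.
With d_w = 0.96 m < B, γ̄ = 8.49 + (0.96/3.5) × (15.9 − 8.49) = 10.522 kN/m³.
q_ult = q·N_q + 0.5·γ·B·N_γ·s_γ
     = 12.243 × 16.3 + 0.5 × 10.522 × 3.5 × 19.1 × 0.8
     = 199.56 + 281.37 = 480.93 kPa.

q_ult ≈ 480 kPa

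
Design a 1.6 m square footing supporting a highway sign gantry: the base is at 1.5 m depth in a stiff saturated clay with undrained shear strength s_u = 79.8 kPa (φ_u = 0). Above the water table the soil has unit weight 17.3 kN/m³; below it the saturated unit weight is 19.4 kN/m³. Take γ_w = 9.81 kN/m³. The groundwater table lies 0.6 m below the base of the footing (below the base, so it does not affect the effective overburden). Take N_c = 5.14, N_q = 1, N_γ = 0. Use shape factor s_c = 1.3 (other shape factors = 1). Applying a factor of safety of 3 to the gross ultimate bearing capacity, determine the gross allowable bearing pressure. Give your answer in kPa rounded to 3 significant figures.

q_all ≈ 186 kPa

q = γ·D_f = 17.3 × 1.5 = 25.95 kPa.
c·N_c·s_c = 79.8 × 5.14 × 1.3 = 533.22 kPa
q·N_q = 25.95 × 1 = 25.95 kPa
q_ult = 533.22 + 25.95 = 559.17 kPa.
q_all = q_ult / FS = 559.17 / 3 = 186.39 kPa.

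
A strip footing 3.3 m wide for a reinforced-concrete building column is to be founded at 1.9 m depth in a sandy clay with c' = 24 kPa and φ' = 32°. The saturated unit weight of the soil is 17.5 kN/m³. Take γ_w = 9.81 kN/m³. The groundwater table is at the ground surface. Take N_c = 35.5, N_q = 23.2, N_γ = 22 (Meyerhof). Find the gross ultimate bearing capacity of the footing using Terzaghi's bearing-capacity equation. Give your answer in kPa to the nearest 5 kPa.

γ' = 17.5 − 9.81 = 7.69 kN/m³ (submerged throughout). q = 7.69 × 1.9 = 14.611 kPa; the same γ' applies in the ½γBN_γ term.
c·N_c = 24 × 35.5 = 852 kPa
q·N_q = 14.611 × 23.2 = 338.98 kPa
0.5·γ·B·N_γ = 0.5 × 7.69 × 3.3 × 22 = 279.15 kPa
q_ult = 852 + 338.98 + 279.15 = 1470.1 kPa.

q_ult ≈ 1470 kPa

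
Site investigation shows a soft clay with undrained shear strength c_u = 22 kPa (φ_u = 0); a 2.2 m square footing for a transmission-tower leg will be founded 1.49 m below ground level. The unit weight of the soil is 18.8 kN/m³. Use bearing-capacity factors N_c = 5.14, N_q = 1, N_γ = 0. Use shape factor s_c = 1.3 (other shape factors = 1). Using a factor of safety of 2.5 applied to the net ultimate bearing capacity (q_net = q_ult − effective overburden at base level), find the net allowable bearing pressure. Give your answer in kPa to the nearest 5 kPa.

q_all(net) ≈ 60 kPa

Overburden at base level: q = 18.8 × 1.49 = 28.012 kPa.
Cohesion term c·N_c·s_c = 22 × 5.14 × 1.3 = 147 kPa; surcharge term q·N_q = 28.012 × 1 = 28.012 kPa.
q_ult = 147 + 28.012 = 175.02 kPa.
Net ultimate: q_net = 175.02 − 28.012 = 147 kPa.
q_all(net) = 147 / 2.5 = 58.802 kPa.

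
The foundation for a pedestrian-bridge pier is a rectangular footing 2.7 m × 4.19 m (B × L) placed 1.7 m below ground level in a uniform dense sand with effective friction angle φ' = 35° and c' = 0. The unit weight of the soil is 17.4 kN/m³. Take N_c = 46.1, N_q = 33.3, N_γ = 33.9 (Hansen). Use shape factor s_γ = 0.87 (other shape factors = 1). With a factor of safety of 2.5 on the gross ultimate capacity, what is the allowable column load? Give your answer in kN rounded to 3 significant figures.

P_all ≈ 7590 kN

q = γ·D_f = 17.4 × 1.7 = 29.58 kPa.
q·N_q = 29.58 × 33.3 = 985.01 kPa
0.5·γ·B·N_γ·s_γ = 0.5 × 17.4 × 2.7 × 33.9 × 0.87 = 692.79 kPa
q_ult = 985.01 + 692.79 = 1677.8 kPa.
Gross allowable pressure q_all = 1677.8 / 2.5 = 671.12 kPa.
Footing area = 11.313 m², so allowable column load = 671.12 × 11.313 = 7592.4 kN.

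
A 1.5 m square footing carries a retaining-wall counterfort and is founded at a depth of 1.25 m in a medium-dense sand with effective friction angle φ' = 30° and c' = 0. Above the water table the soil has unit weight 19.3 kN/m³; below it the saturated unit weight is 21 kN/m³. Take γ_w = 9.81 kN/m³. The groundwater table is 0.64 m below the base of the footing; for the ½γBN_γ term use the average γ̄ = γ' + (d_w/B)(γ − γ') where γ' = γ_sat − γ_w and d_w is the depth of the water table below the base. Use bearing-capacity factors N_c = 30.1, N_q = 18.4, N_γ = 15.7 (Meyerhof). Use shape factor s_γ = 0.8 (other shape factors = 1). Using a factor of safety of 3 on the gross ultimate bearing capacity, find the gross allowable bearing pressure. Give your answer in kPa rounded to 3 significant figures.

q = γ·D_f = 19.3 × 1.25 = 24.125 kPa.
γ' = 11.19 kN/m³; averaging over the depth B below the base, γ̄ = γ' + (d_w/B)(γ − γ') = 14.65 kN/m³.
q·N_q = 24.125 × 18.4 = 443.9 kPa
0.5·γ·B·N_γ·s_γ = 0.5 × 14.65 × 1.5 × 15.7 × 0.8 = 138.01 kPa
q_ult = 443.9 + 138.01 = 581.91 kPa.
q_all = 581.91 / 3 = 193.97 kPa.

q_all ≈ 194 kPa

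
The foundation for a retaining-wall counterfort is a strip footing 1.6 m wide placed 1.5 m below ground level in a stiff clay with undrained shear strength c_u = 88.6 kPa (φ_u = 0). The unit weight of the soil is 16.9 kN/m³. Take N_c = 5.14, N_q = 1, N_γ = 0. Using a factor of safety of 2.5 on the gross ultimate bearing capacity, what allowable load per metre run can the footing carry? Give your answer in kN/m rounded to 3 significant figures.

q = γ·D_f = 16.9 × 1.5 = 25.35 kPa.
c·N_c = 88.6 × 5.14 = 455.4 kPa
q·N_q = 25.35 × 1 = 25.35 kPa
q_ult = 455.4 + 25.35 = 480.75 kPa.
Gross allowable pressure q_all = 480.75 / 2.5 = 192.3 kPa.
Allowable wall load = q_all × B = 192.3 × 1.6 = 307.68 kN per metre run.

≈ 308 kN/m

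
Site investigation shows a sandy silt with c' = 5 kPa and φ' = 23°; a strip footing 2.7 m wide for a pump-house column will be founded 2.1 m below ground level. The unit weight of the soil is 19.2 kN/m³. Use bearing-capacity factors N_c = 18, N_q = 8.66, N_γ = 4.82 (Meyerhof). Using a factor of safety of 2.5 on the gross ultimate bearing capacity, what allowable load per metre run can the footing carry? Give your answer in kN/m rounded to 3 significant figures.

≈ 609 kN/m

Effective surcharge at the founding depth q = γ·D_f = 19.2 × 2.1 = 40.32 kPa.
q_ult = c·N_c + q·N_q + 0.5·γ·B·N_γ
     = 5 × 18 + 40.32 × 8.66 + 0.5 × 19.2 × 2.7 × 4.82
     = 90 + 349.17 + 124.93 = 564.11 kPa.
Gross allowable pressure q_all = 564.11 / 2.5 = 225.64 kPa.
Allowable wall load = q_all × B = 225.64 × 2.7 = 609.23 kN per metre run.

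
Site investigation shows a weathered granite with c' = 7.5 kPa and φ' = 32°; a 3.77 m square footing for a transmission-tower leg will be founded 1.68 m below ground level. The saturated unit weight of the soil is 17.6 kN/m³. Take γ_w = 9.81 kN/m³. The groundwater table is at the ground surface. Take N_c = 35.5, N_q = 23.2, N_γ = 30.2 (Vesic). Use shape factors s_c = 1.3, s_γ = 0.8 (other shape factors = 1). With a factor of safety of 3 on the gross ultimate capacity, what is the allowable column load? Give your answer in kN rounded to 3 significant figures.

Water table at ground surface, so effective unit weight γ' = 17.6 − 9.81 = 7.79 kN/m³ is used throughout; overburden q = 7.79 × 1.68 = 13.087 kPa; the same γ' applies in the ½γBN_γ term.
Cohesion term c·N_c·s_c = 7.5 × 35.5 × 1.3 = 346.12 kPa; surcharge term q·N_q = 13.087 × 23.2 = 303.62 kPa; self-weight term 0.5·γ·B·N_γ·s_γ = 0.5 × 7.79 × 3.77 × 30.2 × 0.8 = 354.77 kPa.
q_ult = 346.12 + 303.62 + 354.77 = 1004.5 kPa.
Gross allowable pressure q_all = 1004.5 / 3 = 334.84 kPa.
Footing area = 14.2129 m², so allowable column load = 334.84 × 14.2129 = 4759 kN.

P_all ≈ 4760 kN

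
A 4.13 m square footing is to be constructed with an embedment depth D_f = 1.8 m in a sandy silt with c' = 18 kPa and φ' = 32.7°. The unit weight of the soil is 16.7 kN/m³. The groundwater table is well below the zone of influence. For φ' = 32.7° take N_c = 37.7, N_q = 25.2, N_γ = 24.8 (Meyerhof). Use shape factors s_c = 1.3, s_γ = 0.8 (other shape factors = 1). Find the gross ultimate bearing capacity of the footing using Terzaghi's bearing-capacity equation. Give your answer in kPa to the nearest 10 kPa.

q_ult ≈ 2320 kPa

Effective surcharge at the founding depth q = γ·D_f = 16.7 × 1.8 = 30.06 kPa.
q_ult = c·N_c·s_c + q·N_q + 0.5·γ·B·N_γ·s_γ
     = 18 × 37.7 × 1.3 + 30.06 × 25.2 + 0.5 × 16.7 × 4.13 × 24.8 × 0.8
     = 882.18 + 757.51 + 684.19 = 2323.9 kPa.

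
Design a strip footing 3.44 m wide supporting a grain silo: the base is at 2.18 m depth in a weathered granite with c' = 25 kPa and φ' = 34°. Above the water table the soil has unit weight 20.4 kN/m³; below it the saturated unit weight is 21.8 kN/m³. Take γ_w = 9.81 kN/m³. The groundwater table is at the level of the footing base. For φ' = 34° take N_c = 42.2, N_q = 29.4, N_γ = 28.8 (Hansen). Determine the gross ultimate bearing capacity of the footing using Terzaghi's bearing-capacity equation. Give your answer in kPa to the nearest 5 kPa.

Overburden at base level: q = 20.4 × 2.18 = 44.472 kPa.
Below the base the soil is submerged, so the ½γBN_γ term uses γ' = 21.8 − 9.81 = 11.99 kN/m³.
Cohesion term c·N_c = 25 × 42.2 = 1055 kPa; surcharge term q·N_q = 44.472 × 29.4 = 1307.5 kPa; self-weight term 0.5·γ·B·N_γ = 0.5 × 11.99 × 3.44 × 28.8 = 593.94 kPa.
q_ult = 1055 + 1307.5 + 593.94 = 2956.4 kPa.

q_ult ≈ 2955 kPa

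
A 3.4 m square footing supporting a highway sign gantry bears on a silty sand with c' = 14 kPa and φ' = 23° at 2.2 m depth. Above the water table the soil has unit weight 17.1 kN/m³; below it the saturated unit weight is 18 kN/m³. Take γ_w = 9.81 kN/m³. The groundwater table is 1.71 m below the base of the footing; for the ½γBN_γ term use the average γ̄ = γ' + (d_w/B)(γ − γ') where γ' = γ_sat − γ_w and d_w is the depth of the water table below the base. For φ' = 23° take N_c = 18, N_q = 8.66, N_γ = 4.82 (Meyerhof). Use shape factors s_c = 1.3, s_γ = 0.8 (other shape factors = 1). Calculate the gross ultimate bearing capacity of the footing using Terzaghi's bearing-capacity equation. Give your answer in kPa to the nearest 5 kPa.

q_ult ≈ 735 kPa

q = γ·D_f = 17.1 × 2.2 = 37.62 kPa.
γ' = 8.19 kN/m³; averaging over the depth B below the base, γ̄ = γ' + (d_w/B)(γ − γ') = 12.671 kN/m³.
c·N_c·s_c = 14 × 18 × 1.3 = 327.6 kPa
q·N_q = 37.62 × 8.66 = 325.79 kPa
0.5·γ·B·N_γ·s_γ = 0.5 × 12.671 × 3.4 × 4.82 × 0.8 = 83.062 kPa
q_ult = 327.6 + 325.79 + 83.062 = 736.45 kPa.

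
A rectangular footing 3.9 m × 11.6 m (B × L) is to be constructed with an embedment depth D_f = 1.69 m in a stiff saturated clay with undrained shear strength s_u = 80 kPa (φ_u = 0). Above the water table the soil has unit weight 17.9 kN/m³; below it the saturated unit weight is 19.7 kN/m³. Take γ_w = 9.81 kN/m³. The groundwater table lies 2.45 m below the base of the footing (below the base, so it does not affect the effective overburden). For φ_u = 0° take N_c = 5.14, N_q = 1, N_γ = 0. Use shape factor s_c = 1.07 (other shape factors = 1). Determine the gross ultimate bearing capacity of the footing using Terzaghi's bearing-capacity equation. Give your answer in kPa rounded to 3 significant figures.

Effective surcharge at the founding depth q = γ·D_f = 17.9 × 1.69 = 30.251 kPa.
q_ult = c·N_c·s_c + q·N_q
     = 80 × 5.14 × 1.07 + 30.251 × 1
     = 439.98 + 30.251 = 470.24 kPa.

q_ult ≈ 470 kPa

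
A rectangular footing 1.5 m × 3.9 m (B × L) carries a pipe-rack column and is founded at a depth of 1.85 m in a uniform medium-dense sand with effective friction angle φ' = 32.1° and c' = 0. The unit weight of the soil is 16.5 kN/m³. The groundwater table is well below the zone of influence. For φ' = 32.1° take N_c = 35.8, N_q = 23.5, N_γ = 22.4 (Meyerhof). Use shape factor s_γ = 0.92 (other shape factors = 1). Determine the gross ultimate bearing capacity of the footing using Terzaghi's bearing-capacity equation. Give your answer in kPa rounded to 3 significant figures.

q_ult ≈ 972 kPa

Overburden at base level: q = 16.5 × 1.85 = 30.525 kPa.
Surcharge term q·N_q = 30.525 × 23.5 = 717.34 kPa; self-weight term 0.5·γ·B·N_γ·s_γ = 0.5 × 16.5 × 1.5 × 22.4 × 0.92 = 255.02 kPa.
q_ult = 717.34 + 255.02 = 972.36 kPa.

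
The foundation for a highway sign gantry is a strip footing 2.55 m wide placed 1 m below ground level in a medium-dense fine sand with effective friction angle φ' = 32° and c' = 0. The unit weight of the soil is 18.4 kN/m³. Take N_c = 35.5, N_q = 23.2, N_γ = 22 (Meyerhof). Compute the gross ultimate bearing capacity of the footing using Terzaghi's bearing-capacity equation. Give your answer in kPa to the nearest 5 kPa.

q_ult ≈ 945 kPa

Overburden at base level: q = 18.4 × 1 = 18.4 kPa.
Surcharge term q·N_q = 18.4 × 23.2 = 426.88 kPa; self-weight term 0.5·γ·B·N_γ = 0.5 × 18.4 × 2.55 × 22 = 516.12 kPa.
q_ult = 426.88 + 516.12 = 943 kPa.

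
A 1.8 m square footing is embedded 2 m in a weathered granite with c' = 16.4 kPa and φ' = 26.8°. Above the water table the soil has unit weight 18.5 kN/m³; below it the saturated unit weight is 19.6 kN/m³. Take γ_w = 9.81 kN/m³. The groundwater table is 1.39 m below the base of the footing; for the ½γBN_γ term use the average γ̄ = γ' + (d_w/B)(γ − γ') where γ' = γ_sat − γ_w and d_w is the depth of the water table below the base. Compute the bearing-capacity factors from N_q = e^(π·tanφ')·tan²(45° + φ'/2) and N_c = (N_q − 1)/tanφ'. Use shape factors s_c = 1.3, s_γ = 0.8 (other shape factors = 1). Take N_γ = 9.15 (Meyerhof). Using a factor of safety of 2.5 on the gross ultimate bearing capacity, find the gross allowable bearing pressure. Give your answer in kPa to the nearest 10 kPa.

q_all ≈ 440 kPa

N_q = e^(π·tan26.8°)·tan²(58.4°) = 12.92; N_c = (N_q − 1)/tanφ' = 23.59.
Effective surcharge at the founding depth q = γ·D_f = 18.5 × 2 = 37 kPa.
With d_w = 1.39 m < B, γ̄ = 9.79 + (1.39/1.8) × (18.5 − 9.79) = 16.516 kN/m³.
q_ult = c·N_c·s_c + q·N_q + 0.5·γ·B·N_γ·s_γ
     = 16.4 × 23.591 × 1.3 + 37 × 12.917 + 0.5 × 16.516 × 1.8 × 9.15 × 0.8
     = 502.97 + 477.92 + 108.81 = 1089.7 kPa.
q_all = 1089.7 / 2.5 = 435.88 kPa.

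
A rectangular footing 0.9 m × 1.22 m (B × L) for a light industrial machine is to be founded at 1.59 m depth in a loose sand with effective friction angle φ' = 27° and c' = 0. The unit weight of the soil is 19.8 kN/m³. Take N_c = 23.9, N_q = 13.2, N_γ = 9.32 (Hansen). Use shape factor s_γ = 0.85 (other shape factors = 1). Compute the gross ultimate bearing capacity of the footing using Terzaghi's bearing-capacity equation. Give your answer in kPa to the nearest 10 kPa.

q = γ·D_f = 19.8 × 1.59 = 31.482 kPa.
q·N_q = 31.482 × 13.2 = 415.56 kPa
0.5·γ·B·N_γ·s_γ = 0.5 × 19.8 × 0.9 × 9.32 × 0.85 = 70.585 kPa
q_ult = 415.56 + 70.585 = 486.15 kPa.

q_ult ≈ 490 kPa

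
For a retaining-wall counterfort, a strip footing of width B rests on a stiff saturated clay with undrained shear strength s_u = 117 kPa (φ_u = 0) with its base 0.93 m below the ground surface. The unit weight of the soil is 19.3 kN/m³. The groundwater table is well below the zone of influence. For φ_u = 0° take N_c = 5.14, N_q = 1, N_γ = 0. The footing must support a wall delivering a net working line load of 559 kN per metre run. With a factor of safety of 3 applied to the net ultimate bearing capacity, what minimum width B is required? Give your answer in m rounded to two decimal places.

B = 2.79 m

Effective surcharge at the founding depth q = γ·D_f = 19.3 × 0.93 = 17.949 kPa.
q_ult = c·N_c + q·N_q
     = 117 × 5.14 + 17.949 × 1
     = 601.38 + 17.949 = 619.33 kPa.
For φ = 0 the ½γBN_γ term vanishes, so q_ult is independent of B. q_net = 619.33 − 17.949 = 601.38 kPa; q_all(net) = 601.38/3 = 200.46 kPa.
Required width B = w / q_all(net) = 559 / 200.46 = 2.789 m.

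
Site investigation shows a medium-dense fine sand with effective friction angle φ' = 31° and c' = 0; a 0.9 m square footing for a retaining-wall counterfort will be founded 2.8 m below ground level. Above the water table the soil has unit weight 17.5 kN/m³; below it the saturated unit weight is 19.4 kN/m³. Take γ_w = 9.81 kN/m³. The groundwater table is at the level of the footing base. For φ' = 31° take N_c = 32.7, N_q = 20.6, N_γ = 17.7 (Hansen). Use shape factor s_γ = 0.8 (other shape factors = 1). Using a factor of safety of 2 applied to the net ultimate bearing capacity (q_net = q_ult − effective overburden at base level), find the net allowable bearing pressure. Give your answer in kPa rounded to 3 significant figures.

q_all(net) ≈ 511 kPa

Effective surcharge at the founding depth q = γ·D_f = 17.5 × 2.8 = 49 kPa.
The water table coincides with the base, so in the self-weight term γ → γ' = 9.59 kN/m³.
q_ult = q·N_q + 0.5·γ·B·N_γ·s_γ
     = 49 × 20.6 + 0.5 × 9.59 × 0.9 × 17.7 × 0.8
     = 1009.4 + 61.107 = 1070.5 kPa.
Net ultimate: q_net = 1070.5 − 49 = 1021.5 kPa.
q_all(net) = 1021.5 / 2 = 510.75 kPa.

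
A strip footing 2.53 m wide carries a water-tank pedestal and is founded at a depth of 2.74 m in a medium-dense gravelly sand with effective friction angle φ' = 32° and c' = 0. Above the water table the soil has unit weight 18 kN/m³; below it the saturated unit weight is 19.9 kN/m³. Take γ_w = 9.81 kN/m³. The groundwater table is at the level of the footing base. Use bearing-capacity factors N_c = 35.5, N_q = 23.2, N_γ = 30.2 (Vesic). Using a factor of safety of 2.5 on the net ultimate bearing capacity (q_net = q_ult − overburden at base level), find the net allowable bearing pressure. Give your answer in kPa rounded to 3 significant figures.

Effective surcharge at the founding depth q = γ·D_f = 18 × 2.74 = 49.32 kPa.
The water table coincides with the base, so in the self-weight term γ → γ' = 10.09 kN/m³.
q_ult = q·N_q + 0.5·γ·B·N_γ
     = 49.32 × 23.2 + 0.5 × 10.09 × 2.53 × 30.2
     = 1144.2 + 385.47 = 1529.7 kPa.
q_net = 1529.7 − 49.32 = 1480.4 kPa.
q_all(net) = 1480.4 / 2.5 = 592.15 kPa.

q_all(net) ≈ 592 kPa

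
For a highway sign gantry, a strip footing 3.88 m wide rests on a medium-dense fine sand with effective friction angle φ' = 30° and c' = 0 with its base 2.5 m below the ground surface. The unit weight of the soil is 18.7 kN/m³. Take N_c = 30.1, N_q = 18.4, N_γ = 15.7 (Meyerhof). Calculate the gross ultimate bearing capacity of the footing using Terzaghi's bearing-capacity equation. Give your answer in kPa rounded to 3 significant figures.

q_ult ≈ 1430 kPa

Overburden at base level: q = 18.7 × 2.5 = 46.75 kPa.
Surcharge term q·N_q = 46.75 × 18.4 = 860.2 kPa; self-weight term 0.5·γ·B·N_γ = 0.5 × 18.7 × 3.88 × 15.7 = 569.56 kPa.
q_ult = 860.2 + 569.56 = 1429.8 kPa.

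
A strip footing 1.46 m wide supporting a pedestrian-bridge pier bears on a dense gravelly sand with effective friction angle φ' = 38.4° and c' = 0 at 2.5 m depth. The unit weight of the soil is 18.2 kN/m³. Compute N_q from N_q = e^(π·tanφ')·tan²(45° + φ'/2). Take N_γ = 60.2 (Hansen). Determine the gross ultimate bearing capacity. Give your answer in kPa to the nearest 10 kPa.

q_ult ≈ 3150 kPa

tan38.4° = 0.7926, so N_q = e^(π×0.7926)·tan²(64.2°) = 12.061 × 4.279 = 51.61.
Overburden at base level: q = 18.2 × 2.5 = 45.5 kPa.
Surcharge term q·N_q = 45.5 × 51.611 = 2348.3 kPa; self-weight term 0.5·γ·B·N_γ = 0.5 × 18.2 × 1.46 × 60.2 = 799.82 kPa.
q_ult = 2348.3 + 799.82 = 3148.1 kPa.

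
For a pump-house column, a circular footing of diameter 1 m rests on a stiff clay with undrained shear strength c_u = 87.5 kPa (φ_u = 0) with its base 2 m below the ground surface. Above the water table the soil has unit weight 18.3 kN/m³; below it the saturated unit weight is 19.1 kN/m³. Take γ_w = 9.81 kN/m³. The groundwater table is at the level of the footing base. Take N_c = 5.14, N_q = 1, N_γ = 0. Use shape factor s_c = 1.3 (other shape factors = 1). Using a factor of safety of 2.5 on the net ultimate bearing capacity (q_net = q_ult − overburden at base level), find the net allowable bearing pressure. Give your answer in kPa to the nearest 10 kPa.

q_all(net) ≈ 230 kPa

Overburden at base level: q = 18.3 × 2 = 36.6 kPa.
Cohesion term c·N_c·s_c = 87.5 × 5.14 × 1.3 = 584.68 kPa; surcharge term q·N_q = 36.6 × 1 = 36.6 kPa.
q_ult = 584.68 + 36.6 = 621.28 kPa.
q_net = 621.28 − 36.6 = 584.68 kPa.
q_all(net) = 584.68 / 2.5 = 233.87 kPa.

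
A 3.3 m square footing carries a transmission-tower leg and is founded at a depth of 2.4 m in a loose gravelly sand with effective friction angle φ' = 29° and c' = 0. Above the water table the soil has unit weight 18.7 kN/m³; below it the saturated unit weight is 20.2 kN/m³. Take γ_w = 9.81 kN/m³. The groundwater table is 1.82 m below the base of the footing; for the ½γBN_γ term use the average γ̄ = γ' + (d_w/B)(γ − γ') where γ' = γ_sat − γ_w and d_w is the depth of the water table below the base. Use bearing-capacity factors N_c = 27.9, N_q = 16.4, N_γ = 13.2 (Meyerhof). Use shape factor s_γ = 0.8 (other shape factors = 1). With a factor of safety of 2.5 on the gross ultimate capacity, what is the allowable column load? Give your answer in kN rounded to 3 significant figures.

Effective surcharge at the founding depth q = γ·D_f = 18.7 × 2.4 = 44.88 kPa.
With d_w = 1.82 m < B, γ̄ = 10.39 + (1.82/3.3) × (18.7 − 10.39) = 14.973 kN/m³.
q_ult = q·N_q + 0.5·γ·B·N_γ·s_γ
     = 44.88 × 16.4 + 0.5 × 14.973 × 3.3 × 13.2 × 0.8
     = 736.03 + 260.89 = 996.92 kPa.
Gross allowable pressure q_all = 996.92 / 2.5 = 398.77 kPa.
Footing area = 10.89 m², so allowable column load = 398.77 × 10.89 = 4342.6 kN.

P_all ≈ 4340 kN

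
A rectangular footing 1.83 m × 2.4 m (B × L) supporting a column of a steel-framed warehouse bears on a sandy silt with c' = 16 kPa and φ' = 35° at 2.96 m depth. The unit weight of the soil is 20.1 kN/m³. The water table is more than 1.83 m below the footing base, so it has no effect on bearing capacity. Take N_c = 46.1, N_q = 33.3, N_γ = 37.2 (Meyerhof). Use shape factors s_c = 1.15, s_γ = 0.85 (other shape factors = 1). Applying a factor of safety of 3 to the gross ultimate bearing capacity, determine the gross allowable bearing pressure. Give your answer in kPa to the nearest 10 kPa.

Overburden at base level: q = 20.1 × 2.96 = 59.496 kPa.
Cohesion term c·N_c·s_c = 16 × 46.1 × 1.15 = 848.24 kPa; surcharge term q·N_q = 59.496 × 33.3 = 1981.2 kPa; self-weight term 0.5·γ·B·N_γ·s_γ = 0.5 × 20.1 × 1.83 × 37.2 × 0.85 = 581.54 kPa.
q_ult = 848.24 + 1981.2 + 581.54 = 3411 kPa.
q_all = q_ult / FS = 3411 / 3 = 1137 kPa.

q_all ≈ 1140 kPa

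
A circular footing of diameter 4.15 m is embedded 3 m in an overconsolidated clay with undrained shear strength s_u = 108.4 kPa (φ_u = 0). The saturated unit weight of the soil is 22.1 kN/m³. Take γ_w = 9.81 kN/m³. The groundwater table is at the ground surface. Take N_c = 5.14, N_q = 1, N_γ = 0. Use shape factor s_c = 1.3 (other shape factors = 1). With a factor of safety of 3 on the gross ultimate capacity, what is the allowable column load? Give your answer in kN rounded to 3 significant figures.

P_all ≈ 3430 kN

With the water table at the surface the whole profile is submerged: γ' = 22.1 − 9.81 = 12.29 kN/m³, so q = γ'·D_f = 36.87 kPa.
q_ult = c·N_c·s_c + q·N_q
     = 108.4 × 5.14 × 1.3 + 36.87 × 1
     = 724.33 + 36.87 = 761.2 kPa.
Gross allowable pressure q_all = 761.2 / 3 = 253.73 kPa.
Footing area = 13.5265 m², so allowable column load = 253.73 × 13.5265 = 3432.1 kN.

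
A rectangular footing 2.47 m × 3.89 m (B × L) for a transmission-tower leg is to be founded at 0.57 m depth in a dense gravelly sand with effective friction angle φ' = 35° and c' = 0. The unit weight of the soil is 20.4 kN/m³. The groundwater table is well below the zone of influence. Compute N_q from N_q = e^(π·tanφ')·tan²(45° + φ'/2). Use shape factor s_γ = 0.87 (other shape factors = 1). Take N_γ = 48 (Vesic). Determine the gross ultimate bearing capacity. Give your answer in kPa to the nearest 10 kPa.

tan35° = 0.7002, so N_q = e^(π×0.7002)·tan²(62.5°) = 9.023 × 3.69 = 33.3.
q = γ·D_f = 20.4 × 0.57 = 11.628 kPa.
q·N_q = 11.628 × 33.296 = 387.17 kPa
0.5·γ·B·N_γ·s_γ = 0.5 × 20.4 × 2.47 × 48 × 0.87 = 1052.1 kPa
q_ult = 387.17 + 1052.1 = 1439.3 kPa.

q_ult ≈ 1440 kPa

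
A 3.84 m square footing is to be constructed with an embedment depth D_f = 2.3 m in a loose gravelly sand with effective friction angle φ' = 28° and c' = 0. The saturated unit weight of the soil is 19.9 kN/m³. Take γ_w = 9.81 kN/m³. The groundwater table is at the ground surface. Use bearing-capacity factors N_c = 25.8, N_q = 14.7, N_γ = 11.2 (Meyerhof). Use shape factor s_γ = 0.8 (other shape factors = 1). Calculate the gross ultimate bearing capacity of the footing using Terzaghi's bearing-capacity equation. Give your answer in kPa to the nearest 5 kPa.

q_ult ≈ 515 kPa

With the water table at the surface the whole profile is submerged: γ' = 19.9 − 9.81 = 10.09 kN/m³, so q = γ'·D_f = 23.207 kPa; the same γ' applies in the ½γBN_γ term.
q_ult = q·N_q + 0.5·γ·B·N_γ·s_γ
     = 23.207 × 14.7 + 0.5 × 10.09 × 3.84 × 11.2 × 0.8
     = 341.14 + 173.58 = 514.72 kPa.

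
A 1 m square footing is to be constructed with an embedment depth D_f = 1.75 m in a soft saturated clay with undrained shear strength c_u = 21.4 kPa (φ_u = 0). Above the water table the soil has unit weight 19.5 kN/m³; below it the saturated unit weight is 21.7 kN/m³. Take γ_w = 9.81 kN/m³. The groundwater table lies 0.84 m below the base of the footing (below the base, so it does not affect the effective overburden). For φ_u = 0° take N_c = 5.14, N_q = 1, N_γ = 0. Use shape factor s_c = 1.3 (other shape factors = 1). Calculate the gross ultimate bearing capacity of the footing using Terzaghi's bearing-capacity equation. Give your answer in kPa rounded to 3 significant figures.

q_ult ≈ 177 kPa

Effective surcharge at the founding depth q = γ·D_f = 19.5 × 1.75 = 34.125 kPa.
q_ult = c·N_c·s_c + q·N_q
     = 21.4 × 5.14 × 1.3 + 34.125 × 1
     = 142.99 + 34.125 = 177.12 kPa.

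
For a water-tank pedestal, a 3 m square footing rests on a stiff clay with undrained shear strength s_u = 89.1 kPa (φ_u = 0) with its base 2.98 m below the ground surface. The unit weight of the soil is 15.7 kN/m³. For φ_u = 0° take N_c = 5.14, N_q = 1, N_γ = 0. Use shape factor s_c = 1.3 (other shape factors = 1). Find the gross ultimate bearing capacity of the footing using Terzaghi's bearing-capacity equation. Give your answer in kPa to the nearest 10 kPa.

q_ult ≈ 640 kPa

Effective surcharge at the founding depth q = γ·D_f = 15.7 × 2.98 = 46.786 kPa.
q_ult = c·N_c·s_c + q·N_q
     = 89.1 × 5.14 × 1.3 + 46.786 × 1
     = 595.37 + 46.786 = 642.15 kPa.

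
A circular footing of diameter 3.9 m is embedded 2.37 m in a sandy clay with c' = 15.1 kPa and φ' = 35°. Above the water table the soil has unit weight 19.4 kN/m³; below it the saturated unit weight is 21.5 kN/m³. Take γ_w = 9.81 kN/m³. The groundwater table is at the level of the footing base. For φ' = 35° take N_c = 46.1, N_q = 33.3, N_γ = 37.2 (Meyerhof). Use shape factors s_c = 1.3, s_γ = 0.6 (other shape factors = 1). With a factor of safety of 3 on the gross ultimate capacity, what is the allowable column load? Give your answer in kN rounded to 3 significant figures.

P_all ≈ 11700 kN

Overburden at base level: q = 19.4 × 2.37 = 45.978 kPa.
Below the base the soil is submerged, so the ½γBN_γ term uses γ' = 21.5 − 9.81 = 11.69 kN/m³.
Cohesion term c·N_c·s_c = 15.1 × 46.1 × 1.3 = 904.94 kPa; surcharge term q·N_q = 45.978 × 33.3 = 1531.1 kPa; self-weight term 0.5·γ·B·N_γ·s_γ = 0.5 × 11.69 × 3.9 × 37.2 × 0.6 = 508.8 kPa.
q_ult = 904.94 + 1531.1 + 508.8 = 2944.8 kPa.
Gross allowable pressure q_all = 2944.8 / 3 = 981.6 kPa.
Footing area = 11.9459 m², so allowable column load = 981.6 × 11.9459 = 11726 kN.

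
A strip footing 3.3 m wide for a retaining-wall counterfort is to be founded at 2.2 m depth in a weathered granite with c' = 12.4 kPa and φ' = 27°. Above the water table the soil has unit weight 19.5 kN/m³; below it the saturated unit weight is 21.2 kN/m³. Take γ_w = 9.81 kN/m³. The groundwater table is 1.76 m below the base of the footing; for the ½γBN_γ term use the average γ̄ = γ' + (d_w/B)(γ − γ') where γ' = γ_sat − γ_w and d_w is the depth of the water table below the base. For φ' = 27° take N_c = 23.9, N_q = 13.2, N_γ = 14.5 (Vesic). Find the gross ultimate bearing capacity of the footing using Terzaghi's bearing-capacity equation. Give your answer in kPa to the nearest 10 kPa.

Overburden at base level: q = 19.5 × 2.2 = 42.9 kPa.
The water table is 1.76 m below the base (< B = 3.3 m), so the ½γBN_γ term uses γ̄ = γ' + (d_w/B)(γ − γ') = 11.39 + (1.76/3.3)(19.5 − 11.39) = 15.715 kN/m³.
Cohesion term c·N_c = 12.4 × 23.9 = 296.36 kPa; surcharge term q·N_q = 42.9 × 13.2 = 566.28 kPa; self-weight term 0.5·γ·B·N_γ = 0.5 × 15.715 × 3.3 × 14.5 = 375.99 kPa.
q_ult = 296.36 + 566.28 + 375.99 = 1238.6 kPa.

q_ult ≈ 1240 kPa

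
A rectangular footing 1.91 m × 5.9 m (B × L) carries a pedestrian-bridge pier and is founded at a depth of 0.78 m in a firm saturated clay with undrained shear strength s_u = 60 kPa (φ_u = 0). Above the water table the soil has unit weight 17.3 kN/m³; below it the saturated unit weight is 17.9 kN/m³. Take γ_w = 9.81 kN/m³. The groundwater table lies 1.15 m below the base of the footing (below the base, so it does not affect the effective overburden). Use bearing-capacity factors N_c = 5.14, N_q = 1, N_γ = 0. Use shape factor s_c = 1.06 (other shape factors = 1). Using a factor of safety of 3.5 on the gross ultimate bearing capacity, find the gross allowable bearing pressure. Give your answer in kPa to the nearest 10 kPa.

q = γ·D_f = 17.3 × 0.78 = 13.494 kPa.
c·N_c·s_c = 60 × 5.14 × 1.06 = 326.9 kPa
q·N_q = 13.494 × 1 = 13.494 kPa
q_ult = 326.9 + 13.494 = 340.4 kPa.
q_all = 340.4 / 3.5 = 97.257 kPa.

q_all ≈ 100 kPa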